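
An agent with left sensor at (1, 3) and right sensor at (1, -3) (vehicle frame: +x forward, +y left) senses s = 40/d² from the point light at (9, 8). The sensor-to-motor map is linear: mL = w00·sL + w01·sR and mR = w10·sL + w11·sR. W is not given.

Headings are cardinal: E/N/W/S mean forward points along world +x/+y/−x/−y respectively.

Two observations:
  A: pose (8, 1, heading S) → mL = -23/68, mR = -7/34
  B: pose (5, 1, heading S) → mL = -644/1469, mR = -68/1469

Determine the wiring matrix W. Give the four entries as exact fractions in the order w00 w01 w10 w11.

obs A: pose=(8,1,S) → sL=10/17, sR=1/2, mL=-23/68, mR=-7/34
obs B: pose=(5,1,S) → sL=8/13, sR=40/113, mL=-644/1469, mR=-68/1469
sensor matrix S = [[10/17, 1/2], [8/13, 40/113]]; det S = -2484/24973
solve [mL_A; mL_B] = S·[w00; w01] and [mR_A; mR_B] = S·[w10; w11]:
  w00 = -1, w01 = 1/2, w10 = 1/2, w11 = -1

-1 1/2 1/2 -1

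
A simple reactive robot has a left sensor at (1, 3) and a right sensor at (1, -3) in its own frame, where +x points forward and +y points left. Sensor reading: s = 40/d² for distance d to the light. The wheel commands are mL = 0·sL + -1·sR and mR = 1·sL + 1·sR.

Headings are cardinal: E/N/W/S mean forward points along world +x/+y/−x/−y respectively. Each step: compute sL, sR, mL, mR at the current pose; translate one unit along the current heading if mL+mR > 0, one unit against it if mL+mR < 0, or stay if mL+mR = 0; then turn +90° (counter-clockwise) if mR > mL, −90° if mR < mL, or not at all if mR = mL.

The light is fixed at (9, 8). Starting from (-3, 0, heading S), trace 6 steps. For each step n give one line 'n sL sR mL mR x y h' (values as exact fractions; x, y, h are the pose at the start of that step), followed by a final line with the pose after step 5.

n=0: pose=(-3,0,S); sL=20/81, sR=20/153; mL=-20/153, mR=520/1377; mL+mR=20/81 → advance +1; mR−mL=700/1377 → turn +1·90°
n=1: pose=(-3,-1,E); sL=40/157, sR=8/53; mL=-8/53, mR=3376/8321; mL+mR=40/157 → advance +1; mR−mL=4632/8321 → turn +1·90°
n=2: pose=(-2,-1,N); sL=2/13, sR=5/16; mL=-5/16, mR=97/208; mL+mR=2/13 → advance +1; mR−mL=81/104 → turn +1·90°
n=3: pose=(-2,0,W); sL=8/53, sR=40/169; mL=-40/169, mR=3472/8957; mL+mR=8/53 → advance +1; mR−mL=5592/8957 → turn +1·90°
n=4: pose=(-3,0,S); sL=20/81, sR=20/153; mL=-20/153, mR=520/1377; mL+mR=20/81 → advance +1; mR−mL=700/1377 → turn +1·90°
n=5: pose=(-3,-1,E); sL=40/157, sR=8/53; mL=-8/53, mR=3376/8321; mL+mR=40/157 → advance +1; mR−mL=4632/8321 → turn +1·90°

0 20/81 20/153 -20/153 520/1377 -3 0 S
1 40/157 8/53 -8/53 3376/8321 -3 -1 E
2 2/13 5/16 -5/16 97/208 -2 -1 N
3 8/53 40/169 -40/169 3472/8957 -2 0 W
4 20/81 20/153 -20/153 520/1377 -3 0 S
5 40/157 8/53 -8/53 3376/8321 -3 -1 E
final -2 -1 N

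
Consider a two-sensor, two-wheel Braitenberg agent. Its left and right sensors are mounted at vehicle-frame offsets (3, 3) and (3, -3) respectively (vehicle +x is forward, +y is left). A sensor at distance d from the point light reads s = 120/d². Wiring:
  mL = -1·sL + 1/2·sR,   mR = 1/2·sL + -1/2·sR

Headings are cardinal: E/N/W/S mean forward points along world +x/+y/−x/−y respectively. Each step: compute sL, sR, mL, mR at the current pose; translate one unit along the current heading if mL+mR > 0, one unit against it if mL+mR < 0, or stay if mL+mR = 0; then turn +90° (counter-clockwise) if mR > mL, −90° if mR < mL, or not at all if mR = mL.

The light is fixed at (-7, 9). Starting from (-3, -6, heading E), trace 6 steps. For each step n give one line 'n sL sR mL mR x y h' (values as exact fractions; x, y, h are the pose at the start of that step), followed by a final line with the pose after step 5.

0 120/193 120/373 -33180/71989 10800/71989 -3 -6 E
1 5/6 2/3 -1/2 1/12 -4 -6 N
2 120/361 120/169 1380/61009 -11520/61009 -4 -7 W
3 12/17 60/109 -798/1853 144/1853 -3 -7 N
4 120/401 120/197 420/78997 -12240/78997 -3 -8 W
5 3/5 6/13 -24/65 9/130 -2 -8 N
final -2 -9 W

n=0: pose=(-3,-6,E); sL=120/193, sR=120/373; mL=-33180/71989, mR=10800/71989; mL+mR=-60/193 → advance -1; mR−mL=43980/71989 → turn +1·90°
n=1: pose=(-4,-6,N); sL=5/6, sR=2/3; mL=-1/2, mR=1/12; mL+mR=-5/12 → advance -1; mR−mL=7/12 → turn +1·90°
n=2: pose=(-4,-7,W); sL=120/361, sR=120/169; mL=1380/61009, mR=-11520/61009; mL+mR=-60/361 → advance -1; mR−mL=-12900/61009 → turn -1·90°
n=3: pose=(-3,-7,N); sL=12/17, sR=60/109; mL=-798/1853, mR=144/1853; mL+mR=-6/17 → advance -1; mR−mL=942/1853 → turn +1·90°
n=4: pose=(-3,-8,W); sL=120/401, sR=120/197; mL=420/78997, mR=-12240/78997; mL+mR=-60/401 → advance -1; mR−mL=-12660/78997 → turn -1·90°
n=5: pose=(-2,-8,N); sL=3/5, sR=6/13; mL=-24/65, mR=9/130; mL+mR=-3/10 → advance -1; mR−mL=57/130 → turn +1·90°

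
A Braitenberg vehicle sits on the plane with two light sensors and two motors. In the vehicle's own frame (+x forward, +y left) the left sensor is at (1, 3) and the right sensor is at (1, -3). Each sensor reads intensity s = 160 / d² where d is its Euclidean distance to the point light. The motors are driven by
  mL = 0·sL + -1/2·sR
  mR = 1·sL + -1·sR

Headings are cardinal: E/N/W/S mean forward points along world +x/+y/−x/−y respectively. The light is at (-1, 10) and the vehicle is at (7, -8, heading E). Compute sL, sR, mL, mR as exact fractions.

left sensor world pos  = (8, -5); dL² = 306
right sensor world pos = (8, -11); dR² = 522
sL = 160/306 = 80/153
sR = 160/522 = 80/261
mL = 0·sL + -1/2·sR = -40/261
mR = 1·sL + -1·sR = 320/1479

80/153 80/261 -40/261 320/1479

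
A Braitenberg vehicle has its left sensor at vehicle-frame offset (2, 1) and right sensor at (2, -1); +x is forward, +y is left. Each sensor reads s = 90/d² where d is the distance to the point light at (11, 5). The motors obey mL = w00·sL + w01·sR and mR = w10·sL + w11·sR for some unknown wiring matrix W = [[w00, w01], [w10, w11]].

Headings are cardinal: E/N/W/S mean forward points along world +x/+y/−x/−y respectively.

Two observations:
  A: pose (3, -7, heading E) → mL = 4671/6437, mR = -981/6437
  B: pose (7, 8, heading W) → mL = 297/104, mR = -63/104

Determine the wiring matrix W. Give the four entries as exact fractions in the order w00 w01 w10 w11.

1/2 1 1/2 -1

obs A: pose=(3,-7,E) → sL=90/157, sR=18/41, mL=4671/6437, mR=-981/6437
obs B: pose=(7,8,W) → sL=9/4, sR=45/26, mL=297/104, mR=-63/104
sensor matrix S = [[90/157, 18/41], [9/4, 45/26]]; det S = 729/167362
solve [mL_A; mL_B] = S·[w00; w01] and [mR_A; mR_B] = S·[w10; w11]:
  w00 = 1/2, w01 = 1, w10 = 1/2, w11 = -1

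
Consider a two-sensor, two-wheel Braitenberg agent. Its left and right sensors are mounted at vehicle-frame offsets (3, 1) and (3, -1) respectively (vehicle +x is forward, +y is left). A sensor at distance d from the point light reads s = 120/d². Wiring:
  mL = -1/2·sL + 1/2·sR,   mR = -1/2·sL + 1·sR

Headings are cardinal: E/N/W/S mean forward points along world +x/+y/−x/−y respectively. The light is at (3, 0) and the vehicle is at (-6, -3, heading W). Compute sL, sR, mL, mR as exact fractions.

3/4 30/37 9/296 129/296

left sensor world pos  = (-9, -4); dL² = 160
right sensor world pos = (-9, -2); dR² = 148
sL = 120/160 = 3/4
sR = 120/148 = 30/37
mL = -1/2·sL + 1/2·sR = 9/296
mR = -1/2·sL + 1·sR = 129/296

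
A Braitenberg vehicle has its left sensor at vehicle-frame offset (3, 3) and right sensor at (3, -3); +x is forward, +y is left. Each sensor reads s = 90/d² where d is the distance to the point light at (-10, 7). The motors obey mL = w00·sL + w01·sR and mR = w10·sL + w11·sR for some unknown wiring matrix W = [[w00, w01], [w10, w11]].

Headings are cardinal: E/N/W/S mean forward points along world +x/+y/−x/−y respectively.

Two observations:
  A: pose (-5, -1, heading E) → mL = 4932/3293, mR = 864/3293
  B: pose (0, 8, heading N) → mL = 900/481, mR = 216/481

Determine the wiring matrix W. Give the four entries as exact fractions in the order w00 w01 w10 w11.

1 1 1/2 -1/2

obs A: pose=(-5,-1,E) → sL=90/89, sR=18/37, mL=4932/3293, mR=864/3293
obs B: pose=(0,8,N) → sL=18/13, sR=18/37, mL=900/481, mR=216/481
sensor matrix S = [[90/89, 18/37], [18/13, 18/37]]; det S = -7776/42809
solve [mL_A; mL_B] = S·[w00; w01] and [mR_A; mR_B] = S·[w10; w11]:
  w00 = 1, w01 = 1, w10 = 1/2, w11 = -1/2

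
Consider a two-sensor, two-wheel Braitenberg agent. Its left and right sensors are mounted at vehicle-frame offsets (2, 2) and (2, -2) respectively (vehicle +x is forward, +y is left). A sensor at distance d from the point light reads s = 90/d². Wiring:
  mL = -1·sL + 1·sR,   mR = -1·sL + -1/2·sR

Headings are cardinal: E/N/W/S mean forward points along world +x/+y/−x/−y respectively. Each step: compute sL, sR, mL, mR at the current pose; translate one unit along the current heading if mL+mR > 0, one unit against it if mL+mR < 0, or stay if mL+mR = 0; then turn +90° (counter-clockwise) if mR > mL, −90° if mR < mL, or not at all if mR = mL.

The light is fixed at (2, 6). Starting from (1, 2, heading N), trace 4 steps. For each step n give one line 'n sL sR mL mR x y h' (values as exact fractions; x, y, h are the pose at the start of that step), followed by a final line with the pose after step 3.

0 90/13 18 144/13 -207/13 1 2 N
1 9 9/5 -36/5 -99/10 1 1 E
2 90/49 18/13 -288/637 -1611/637 0 1 S
3 45/26 9/2 36/13 -207/52 0 2 W
final 1 2 N

n=0: pose=(1,2,N); sL=90/13, sR=18; mL=144/13, mR=-207/13; mL+mR=-63/13 → advance -1; mR−mL=-27 → turn -1·90°
n=1: pose=(1,1,E); sL=9, sR=9/5; mL=-36/5, mR=-99/10; mL+mR=-171/10 → advance -1; mR−mL=-27/10 → turn -1·90°
n=2: pose=(0,1,S); sL=90/49, sR=18/13; mL=-288/637, mR=-1611/637; mL+mR=-1899/637 → advance -1; mR−mL=-27/13 → turn -1·90°
n=3: pose=(0,2,W); sL=45/26, sR=9/2; mL=36/13, mR=-207/52; mL+mR=-63/52 → advance -1; mR−mL=-27/4 → turn -1·90°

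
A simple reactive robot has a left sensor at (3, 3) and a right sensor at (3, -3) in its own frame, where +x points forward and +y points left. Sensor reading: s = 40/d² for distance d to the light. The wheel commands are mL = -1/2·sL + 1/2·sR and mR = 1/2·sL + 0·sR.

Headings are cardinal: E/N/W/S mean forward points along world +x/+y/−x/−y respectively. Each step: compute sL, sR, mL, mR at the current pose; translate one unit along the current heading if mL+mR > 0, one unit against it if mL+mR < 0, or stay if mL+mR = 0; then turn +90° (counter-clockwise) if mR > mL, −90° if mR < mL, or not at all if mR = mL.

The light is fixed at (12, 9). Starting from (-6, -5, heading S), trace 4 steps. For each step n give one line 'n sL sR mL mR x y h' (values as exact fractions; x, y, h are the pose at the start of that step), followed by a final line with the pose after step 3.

0 20/257 4/73 -216/18761 10/257 -6 -5 S
1 40/369 40/549 -400/22509 20/369 -6 -6 E
2 5/68 2/17 3/136 5/136 -5 -6 N
3 40/689 40/521 3360/358969 20/689 -5 -5 W
final -6 -5 S

n=0: pose=(-6,-5,S); sL=20/257, sR=4/73; mL=-216/18761, mR=10/257; mL+mR=2/73 → advance +1; mR−mL=946/18761 → turn +1·90°
n=1: pose=(-6,-6,E); sL=40/369, sR=40/549; mL=-400/22509, mR=20/369; mL+mR=20/549 → advance +1; mR−mL=180/2501 → turn +1·90°
n=2: pose=(-5,-6,N); sL=5/68, sR=2/17; mL=3/136, mR=5/136; mL+mR=1/17 → advance +1; mR−mL=1/68 → turn +1·90°
n=3: pose=(-5,-5,W); sL=40/689, sR=40/521; mL=3360/358969, mR=20/689; mL+mR=20/521 → advance +1; mR−mL=7060/358969 → turn +1·90°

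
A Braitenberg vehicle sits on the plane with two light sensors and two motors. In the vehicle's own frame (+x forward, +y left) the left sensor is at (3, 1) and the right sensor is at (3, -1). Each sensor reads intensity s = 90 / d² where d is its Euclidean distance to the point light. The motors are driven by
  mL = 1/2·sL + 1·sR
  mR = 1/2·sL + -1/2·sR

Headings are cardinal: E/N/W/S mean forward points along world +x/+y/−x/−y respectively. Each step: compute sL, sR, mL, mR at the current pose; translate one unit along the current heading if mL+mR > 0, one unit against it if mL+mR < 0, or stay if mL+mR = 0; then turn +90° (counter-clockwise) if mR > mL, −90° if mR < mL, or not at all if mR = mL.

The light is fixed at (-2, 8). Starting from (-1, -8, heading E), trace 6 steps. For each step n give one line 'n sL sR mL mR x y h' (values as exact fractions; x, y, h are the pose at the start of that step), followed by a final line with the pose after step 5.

0 90/241 18/61 7083/14701 576/14701 -1 -8 E
1 9/37 45/181 4959/13394 -18/6697 0 -8 S
2 18/65 90/257 8163/16705 -612/16705 0 -9 W
3 45/98 9/20 333/490 9/1960 -1 -9 N
4 90/241 18/61 7083/14701 576/14701 -1 -8 E
5 9/37 45/181 4959/13394 -18/6697 0 -8 S
final 0 -9 W

n=0: pose=(-1,-8,E); sL=90/241, sR=18/61; mL=7083/14701, mR=576/14701; mL+mR=7659/14701 → advance +1; mR−mL=-27/61 → turn -1·90°
n=1: pose=(0,-8,S); sL=9/37, sR=45/181; mL=4959/13394, mR=-18/6697; mL+mR=4923/13394 → advance +1; mR−mL=-135/362 → turn -1·90°
n=2: pose=(0,-9,W); sL=18/65, sR=90/257; mL=8163/16705, mR=-612/16705; mL+mR=7551/16705 → advance +1; mR−mL=-135/257 → turn -1·90°
n=3: pose=(-1,-9,N); sL=45/98, sR=9/20; mL=333/490, mR=9/1960; mL+mR=1341/1960 → advance +1; mR−mL=-27/40 → turn -1·90°
n=4: pose=(-1,-8,E); sL=90/241, sR=18/61; mL=7083/14701, mR=576/14701; mL+mR=7659/14701 → advance +1; mR−mL=-27/61 → turn -1·90°
n=5: pose=(0,-8,S); sL=9/37, sR=45/181; mL=4959/13394, mR=-18/6697; mL+mR=4923/13394 → advance +1; mR−mL=-135/362 → turn -1·90°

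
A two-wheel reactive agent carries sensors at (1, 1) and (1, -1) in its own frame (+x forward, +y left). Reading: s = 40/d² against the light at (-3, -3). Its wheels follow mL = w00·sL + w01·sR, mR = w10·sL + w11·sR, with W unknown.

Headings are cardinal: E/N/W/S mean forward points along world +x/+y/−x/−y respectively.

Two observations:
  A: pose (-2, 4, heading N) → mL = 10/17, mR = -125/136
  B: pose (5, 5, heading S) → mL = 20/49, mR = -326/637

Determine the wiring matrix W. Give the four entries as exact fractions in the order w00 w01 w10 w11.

0 1 -1 -1/2

obs A: pose=(-2,4,N) → sL=5/8, sR=10/17, mL=10/17, mR=-125/136
obs B: pose=(5,5,S) → sL=4/13, sR=20/49, mL=20/49, mR=-326/637
sensor matrix S = [[5/8, 10/17], [4/13, 20/49]]; det S = 1605/21658
solve [mL_A; mL_B] = S·[w00; w01] and [mR_A; mR_B] = S·[w10; w11]:
  w00 = 0, w01 = 1, w10 = -1, w11 = -1/2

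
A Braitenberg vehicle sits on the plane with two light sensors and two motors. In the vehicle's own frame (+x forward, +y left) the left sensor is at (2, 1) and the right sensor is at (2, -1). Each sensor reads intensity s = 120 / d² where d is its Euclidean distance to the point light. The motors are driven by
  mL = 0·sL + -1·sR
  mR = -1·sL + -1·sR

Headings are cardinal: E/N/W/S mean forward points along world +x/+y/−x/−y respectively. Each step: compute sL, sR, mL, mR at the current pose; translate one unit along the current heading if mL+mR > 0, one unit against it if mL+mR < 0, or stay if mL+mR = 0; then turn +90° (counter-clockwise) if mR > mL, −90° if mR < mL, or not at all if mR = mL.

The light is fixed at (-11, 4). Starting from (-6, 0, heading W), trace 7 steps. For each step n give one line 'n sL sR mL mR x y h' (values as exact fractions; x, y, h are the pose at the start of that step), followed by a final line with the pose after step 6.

n=0: pose=(-6,0,W); sL=60/17, sR=20/3; mL=-20/3, mR=-520/51; mL+mR=-860/51 → advance -1; mR−mL=-60/17 → turn -1·90°
n=1: pose=(-5,0,N); sL=120/29, sR=120/53; mL=-120/53, mR=-9840/1537; mL+mR=-13320/1537 → advance -1; mR−mL=-120/29 → turn -1·90°
n=2: pose=(-5,-1,E); sL=3/2, sR=6/5; mL=-6/5, mR=-27/10; mL+mR=-39/10 → advance -1; mR−mL=-3/2 → turn -1·90°
n=3: pose=(-6,-1,S); sL=24/17, sR=24/13; mL=-24/13, mR=-720/221; mL+mR=-1128/221 → advance -1; mR−mL=-24/17 → turn -1·90°
n=4: pose=(-6,0,W); sL=60/17, sR=20/3; mL=-20/3, mR=-520/51; mL+mR=-860/51 → advance -1; mR−mL=-60/17 → turn -1·90°
n=5: pose=(-5,0,N); sL=120/29, sR=120/53; mL=-120/53, mR=-9840/1537; mL+mR=-13320/1537 → advance -1; mR−mL=-120/29 → turn -1·90°
n=6: pose=(-5,-1,E); sL=3/2, sR=6/5; mL=-6/5, mR=-27/10; mL+mR=-39/10 → advance -1; mR−mL=-3/2 → turn -1·90°

0 60/17 20/3 -20/3 -520/51 -6 0 W
1 120/29 120/53 -120/53 -9840/1537 -5 0 N
2 3/2 6/5 -6/5 -27/10 -5 -1 E
3 24/17 24/13 -24/13 -720/221 -6 -1 S
4 60/17 20/3 -20/3 -520/51 -6 0 W
5 120/29 120/53 -120/53 -9840/1537 -5 0 N
6 3/2 6/5 -6/5 -27/10 -5 -1 E
final -6 -1 S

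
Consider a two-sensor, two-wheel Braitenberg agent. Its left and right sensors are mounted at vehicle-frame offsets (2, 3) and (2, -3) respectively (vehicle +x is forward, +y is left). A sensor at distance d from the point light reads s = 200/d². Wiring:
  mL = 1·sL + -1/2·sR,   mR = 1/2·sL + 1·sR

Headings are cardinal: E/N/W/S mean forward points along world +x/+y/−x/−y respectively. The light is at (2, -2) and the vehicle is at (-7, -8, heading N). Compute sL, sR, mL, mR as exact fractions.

5/4 50/13 -35/52 465/104

left sensor world pos  = (-10, -6); dL² = 160
right sensor world pos = (-4, -6); dR² = 52
sL = 200/160 = 5/4
sR = 200/52 = 50/13
mL = 1·sL + -1/2·sR = -35/52
mR = 1/2·sL + 1·sR = 465/104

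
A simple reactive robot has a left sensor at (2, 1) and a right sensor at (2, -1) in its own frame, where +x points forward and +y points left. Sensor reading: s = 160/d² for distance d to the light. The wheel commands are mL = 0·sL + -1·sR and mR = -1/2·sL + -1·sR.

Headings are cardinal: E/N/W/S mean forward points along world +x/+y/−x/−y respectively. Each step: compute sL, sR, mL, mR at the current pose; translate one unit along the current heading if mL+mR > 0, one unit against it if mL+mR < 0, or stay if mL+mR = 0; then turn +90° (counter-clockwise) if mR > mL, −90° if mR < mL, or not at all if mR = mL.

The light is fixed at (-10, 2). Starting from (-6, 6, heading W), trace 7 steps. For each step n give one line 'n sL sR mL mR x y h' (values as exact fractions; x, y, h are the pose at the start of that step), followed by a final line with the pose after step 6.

n=0: pose=(-6,6,W); sL=160/13, sR=160/29; mL=-160/29, mR=-4400/377; mL+mR=-6480/377 → advance -1; mR−mL=-80/13 → turn -1·90°
n=1: pose=(-5,6,N); sL=40/13, sR=20/9; mL=-20/9, mR=-440/117; mL+mR=-700/117 → advance -1; mR−mL=-20/13 → turn -1·90°
n=2: pose=(-5,5,E); sL=32/13, sR=160/53; mL=-160/53, mR=-2928/689; mL+mR=-5008/689 → advance -1; mR−mL=-16/13 → turn -1·90°
n=3: pose=(-6,5,S); sL=80/13, sR=16; mL=-16, mR=-248/13; mL+mR=-456/13 → advance -1; mR−mL=-40/13 → turn -1·90°
n=4: pose=(-6,6,W); sL=160/13, sR=160/29; mL=-160/29, mR=-4400/377; mL+mR=-6480/377 → advance -1; mR−mL=-80/13 → turn -1·90°
n=5: pose=(-5,6,N); sL=40/13, sR=20/9; mL=-20/9, mR=-440/117; mL+mR=-700/117 → advance -1; mR−mL=-20/13 → turn -1·90°
n=6: pose=(-5,5,E); sL=32/13, sR=160/53; mL=-160/53, mR=-2928/689; mL+mR=-5008/689 → advance -1; mR−mL=-16/13 → turn -1·90°

0 160/13 160/29 -160/29 -4400/377 -6 6 W
1 40/13 20/9 -20/9 -440/117 -5 6 N
2 32/13 160/53 -160/53 -2928/689 -5 5 E
3 80/13 16 -16 -248/13 -6 5 S
4 160/13 160/29 -160/29 -4400/377 -6 6 W
5 40/13 20/9 -20/9 -440/117 -5 6 N
6 32/13 160/53 -160/53 -2928/689 -5 5 E
final -6 5 S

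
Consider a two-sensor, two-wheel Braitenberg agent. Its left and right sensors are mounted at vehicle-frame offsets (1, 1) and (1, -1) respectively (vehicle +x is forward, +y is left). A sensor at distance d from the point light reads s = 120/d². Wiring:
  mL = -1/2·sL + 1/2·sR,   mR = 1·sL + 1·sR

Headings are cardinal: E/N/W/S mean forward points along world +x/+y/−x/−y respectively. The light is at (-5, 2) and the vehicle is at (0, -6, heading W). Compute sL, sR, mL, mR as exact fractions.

left sensor world pos  = (-1, -7); dL² = 97
right sensor world pos = (-1, -5); dR² = 65
sL = 120/97 = 120/97
sR = 120/65 = 24/13
mL = -1/2·sL + 1/2·sR = 384/1261
mR = 1·sL + 1·sR = 3888/1261

120/97 24/13 384/1261 3888/1261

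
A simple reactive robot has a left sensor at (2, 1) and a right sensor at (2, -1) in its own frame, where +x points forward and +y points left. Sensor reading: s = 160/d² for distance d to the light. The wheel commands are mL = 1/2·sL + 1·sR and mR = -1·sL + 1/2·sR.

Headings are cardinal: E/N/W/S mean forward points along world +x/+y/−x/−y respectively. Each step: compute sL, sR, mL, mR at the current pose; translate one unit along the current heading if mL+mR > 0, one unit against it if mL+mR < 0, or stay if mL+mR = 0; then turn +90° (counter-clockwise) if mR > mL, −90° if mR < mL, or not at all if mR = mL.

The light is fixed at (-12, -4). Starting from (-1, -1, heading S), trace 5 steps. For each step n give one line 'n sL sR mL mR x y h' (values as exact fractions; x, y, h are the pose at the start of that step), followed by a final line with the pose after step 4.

0 32/29 160/101 6256/2929 -912/2929 -1 -1 S
1 80/41 16/9 1016/369 -392/369 -1 -2 W
2 160/97 160/137 26480/13289 -14160/13289 -2 -2 N
3 1 40/37 117/74 -17/37 -2 -1 E
4 32/29 160/101 6256/2929 -912/2929 -1 -1 S
final -1 -2 W

n=0: pose=(-1,-1,S); sL=32/29, sR=160/101; mL=6256/2929, mR=-912/2929; mL+mR=5344/2929 → advance +1; mR−mL=-7168/2929 → turn -1·90°
n=1: pose=(-1,-2,W); sL=80/41, sR=16/9; mL=1016/369, mR=-392/369; mL+mR=208/123 → advance +1; mR−mL=-1408/369 → turn -1·90°
n=2: pose=(-2,-2,N); sL=160/97, sR=160/137; mL=26480/13289, mR=-14160/13289; mL+mR=12320/13289 → advance +1; mR−mL=-40640/13289 → turn -1·90°
n=3: pose=(-2,-1,E); sL=1, sR=40/37; mL=117/74, mR=-17/37; mL+mR=83/74 → advance +1; mR−mL=-151/74 → turn -1·90°
n=4: pose=(-1,-1,S); sL=32/29, sR=160/101; mL=6256/2929, mR=-912/2929; mL+mR=5344/2929 → advance +1; mR−mL=-7168/2929 → turn -1·90°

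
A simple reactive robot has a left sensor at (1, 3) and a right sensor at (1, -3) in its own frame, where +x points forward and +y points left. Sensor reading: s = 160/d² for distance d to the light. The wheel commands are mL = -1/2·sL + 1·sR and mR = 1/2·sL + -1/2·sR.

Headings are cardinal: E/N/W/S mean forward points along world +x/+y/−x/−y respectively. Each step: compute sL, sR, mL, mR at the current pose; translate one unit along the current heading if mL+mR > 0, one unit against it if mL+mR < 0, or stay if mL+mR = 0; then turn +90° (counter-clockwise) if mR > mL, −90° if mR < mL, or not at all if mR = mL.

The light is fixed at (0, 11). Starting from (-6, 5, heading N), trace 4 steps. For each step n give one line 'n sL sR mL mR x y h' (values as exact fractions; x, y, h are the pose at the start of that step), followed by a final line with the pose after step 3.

0 80/53 80/17 3560/901 -1440/901 -6 5 N
1 160/29 160/89 -2480/2581 4800/2581 -6 6 E
2 2 8 7 -3 -5 6 N
3 160/17 32/13 -496/221 768/221 -5 7 E
final -4 7 N

n=0: pose=(-6,5,N); sL=80/53, sR=80/17; mL=3560/901, mR=-1440/901; mL+mR=40/17 → advance +1; mR−mL=-5000/901 → turn -1·90°
n=1: pose=(-6,6,E); sL=160/29, sR=160/89; mL=-2480/2581, mR=4800/2581; mL+mR=80/89 → advance +1; mR−mL=7280/2581 → turn +1·90°
n=2: pose=(-5,6,N); sL=2, sR=8; mL=7, mR=-3; mL+mR=4 → advance +1; mR−mL=-10 → turn -1·90°
n=3: pose=(-5,7,E); sL=160/17, sR=32/13; mL=-496/221, mR=768/221; mL+mR=16/13 → advance +1; mR−mL=1264/221 → turn +1·90°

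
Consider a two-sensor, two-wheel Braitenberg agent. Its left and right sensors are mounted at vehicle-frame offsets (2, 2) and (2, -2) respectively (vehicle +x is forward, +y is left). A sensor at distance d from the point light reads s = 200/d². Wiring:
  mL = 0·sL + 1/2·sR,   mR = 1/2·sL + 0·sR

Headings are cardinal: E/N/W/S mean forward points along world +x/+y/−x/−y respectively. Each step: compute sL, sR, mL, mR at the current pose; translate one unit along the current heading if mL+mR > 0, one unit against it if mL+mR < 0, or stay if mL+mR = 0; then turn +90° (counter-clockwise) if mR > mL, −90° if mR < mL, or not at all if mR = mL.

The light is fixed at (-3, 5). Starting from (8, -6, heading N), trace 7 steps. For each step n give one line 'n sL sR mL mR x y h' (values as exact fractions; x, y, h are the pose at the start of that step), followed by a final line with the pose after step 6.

0 100/81 4/5 2/5 50/81 8 -6 N
1 8/9 40/29 20/29 4/9 8 -5 W
2 25/16 25/26 25/52 25/32 7 -5 N
3 40/37 200/113 100/113 20/37 7 -4 W
4 100/49 20/17 10/17 50/49 6 -4 N
5 200/149 40/17 20/17 100/149 6 -3 W
6 25/9 25/17 25/34 25/18 5 -3 N
final 5 -2 W

n=0: pose=(8,-6,N); sL=100/81, sR=4/5; mL=2/5, mR=50/81; mL+mR=412/405 → advance +1; mR−mL=88/405 → turn +1·90°
n=1: pose=(8,-5,W); sL=8/9, sR=40/29; mL=20/29, mR=4/9; mL+mR=296/261 → advance +1; mR−mL=-64/261 → turn -1·90°
n=2: pose=(7,-5,N); sL=25/16, sR=25/26; mL=25/52, mR=25/32; mL+mR=525/416 → advance +1; mR−mL=125/416 → turn +1·90°
n=3: pose=(7,-4,W); sL=40/37, sR=200/113; mL=100/113, mR=20/37; mL+mR=5960/4181 → advance +1; mR−mL=-1440/4181 → turn -1·90°
n=4: pose=(6,-4,N); sL=100/49, sR=20/17; mL=10/17, mR=50/49; mL+mR=1340/833 → advance +1; mR−mL=360/833 → turn +1·90°
n=5: pose=(6,-3,W); sL=200/149, sR=40/17; mL=20/17, mR=100/149; mL+mR=4680/2533 → advance +1; mR−mL=-1280/2533 → turn -1·90°
n=6: pose=(5,-3,N); sL=25/9, sR=25/17; mL=25/34, mR=25/18; mL+mR=325/153 → advance +1; mR−mL=100/153 → turn +1·90°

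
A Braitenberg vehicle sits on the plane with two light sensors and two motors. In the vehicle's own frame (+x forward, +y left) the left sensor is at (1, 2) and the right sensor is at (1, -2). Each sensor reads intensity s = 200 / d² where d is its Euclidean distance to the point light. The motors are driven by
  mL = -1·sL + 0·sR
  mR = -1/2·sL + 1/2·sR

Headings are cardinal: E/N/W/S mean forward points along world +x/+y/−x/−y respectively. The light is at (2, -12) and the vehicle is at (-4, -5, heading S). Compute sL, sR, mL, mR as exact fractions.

50/13 2 -50/13 -12/13

left sensor world pos  = (-2, -6); dL² = 52
right sensor world pos = (-6, -6); dR² = 100
sL = 200/52 = 50/13
sR = 200/100 = 2
mL = -1·sL + 0·sR = -50/13
mR = -1/2·sL + 1/2·sR = -12/13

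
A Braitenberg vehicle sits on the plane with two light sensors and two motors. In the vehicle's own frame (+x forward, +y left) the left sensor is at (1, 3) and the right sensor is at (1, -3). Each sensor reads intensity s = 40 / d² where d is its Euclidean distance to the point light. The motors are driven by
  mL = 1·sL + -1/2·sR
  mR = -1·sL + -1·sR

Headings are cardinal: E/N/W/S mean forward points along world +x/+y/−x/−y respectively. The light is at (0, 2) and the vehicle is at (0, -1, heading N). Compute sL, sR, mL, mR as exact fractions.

40/13 40/13 20/13 -80/13

left sensor world pos  = (-3, 0); dL² = 13
right sensor world pos = (3, 0); dR² = 13
sL = 40/13 = 40/13
sR = 40/13 = 40/13
mL = 1·sL + -1/2·sR = 20/13
mR = -1·sL + -1·sR = -80/13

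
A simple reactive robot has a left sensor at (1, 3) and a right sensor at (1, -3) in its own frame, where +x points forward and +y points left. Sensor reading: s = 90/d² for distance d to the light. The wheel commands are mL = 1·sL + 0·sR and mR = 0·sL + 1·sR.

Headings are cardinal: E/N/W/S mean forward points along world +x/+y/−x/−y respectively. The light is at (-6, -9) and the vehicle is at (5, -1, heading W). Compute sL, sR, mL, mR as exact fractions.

18/25 90/221 18/25 90/221

left sensor world pos  = (4, -4); dL² = 125
right sensor world pos = (4, 2); dR² = 221
sL = 90/125 = 18/25
sR = 90/221 = 90/221
mL = 1·sL + 0·sR = 18/25
mR = 0·sL + 1·sR = 90/221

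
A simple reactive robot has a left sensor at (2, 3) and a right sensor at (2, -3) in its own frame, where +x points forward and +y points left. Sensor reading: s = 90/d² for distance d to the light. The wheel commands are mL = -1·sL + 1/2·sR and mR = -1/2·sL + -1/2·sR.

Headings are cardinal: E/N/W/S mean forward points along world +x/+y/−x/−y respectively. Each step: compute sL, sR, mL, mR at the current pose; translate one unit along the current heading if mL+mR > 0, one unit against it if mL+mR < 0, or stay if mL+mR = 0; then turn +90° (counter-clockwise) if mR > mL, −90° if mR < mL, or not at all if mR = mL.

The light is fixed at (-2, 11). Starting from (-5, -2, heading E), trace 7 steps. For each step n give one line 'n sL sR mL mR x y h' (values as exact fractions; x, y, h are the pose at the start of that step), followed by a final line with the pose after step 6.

0 90/101 90/257 -18585/25957 -16110/25957 -5 -2 E
1 9/17 45/61 -333/2074 -657/1037 -6 -2 N
2 18/25 90/293 -4149/7325 -3762/7325 -6 -3 E
3 45/104 45/74 -495/3848 -4005/7696 -7 -3 N
4 10/17 10/37 -285/629 -270/629 -7 -4 E
5 9/25 45/89 -477/4450 -963/2225 -8 -4 N
6 18/37 90/377 -5121/13949 -5058/13949 -8 -5 E
final -9 -5 N

n=0: pose=(-5,-2,E); sL=90/101, sR=90/257; mL=-18585/25957, mR=-16110/25957; mL+mR=-135/101 → advance -1; mR−mL=2475/25957 → turn +1·90°
n=1: pose=(-6,-2,N); sL=9/17, sR=45/61; mL=-333/2074, mR=-657/1037; mL+mR=-27/34 → advance -1; mR−mL=-981/2074 → turn -1·90°
n=2: pose=(-6,-3,E); sL=18/25, sR=90/293; mL=-4149/7325, mR=-3762/7325; mL+mR=-27/25 → advance -1; mR−mL=387/7325 → turn +1·90°
n=3: pose=(-7,-3,N); sL=45/104, sR=45/74; mL=-495/3848, mR=-4005/7696; mL+mR=-135/208 → advance -1; mR−mL=-3015/7696 → turn -1·90°
n=4: pose=(-7,-4,E); sL=10/17, sR=10/37; mL=-285/629, mR=-270/629; mL+mR=-15/17 → advance -1; mR−mL=15/629 → turn +1·90°
n=5: pose=(-8,-4,N); sL=9/25, sR=45/89; mL=-477/4450, mR=-963/2225; mL+mR=-27/50 → advance -1; mR−mL=-1449/4450 → turn -1·90°
n=6: pose=(-8,-5,E); sL=18/37, sR=90/377; mL=-5121/13949, mR=-5058/13949; mL+mR=-27/37 → advance -1; mR−mL=63/13949 → turn +1·90°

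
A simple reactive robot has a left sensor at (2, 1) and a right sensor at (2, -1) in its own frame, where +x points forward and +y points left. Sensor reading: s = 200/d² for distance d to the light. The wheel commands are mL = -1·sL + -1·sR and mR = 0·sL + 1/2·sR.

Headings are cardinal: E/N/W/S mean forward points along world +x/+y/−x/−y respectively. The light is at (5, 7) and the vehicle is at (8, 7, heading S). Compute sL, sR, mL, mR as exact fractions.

left sensor world pos  = (9, 5); dL² = 20
right sensor world pos = (7, 5); dR² = 8
sL = 200/20 = 10
sR = 200/8 = 25
mL = -1·sL + -1·sR = -35
mR = 0·sL + 1/2·sR = 25/2

10 25 -35 25/2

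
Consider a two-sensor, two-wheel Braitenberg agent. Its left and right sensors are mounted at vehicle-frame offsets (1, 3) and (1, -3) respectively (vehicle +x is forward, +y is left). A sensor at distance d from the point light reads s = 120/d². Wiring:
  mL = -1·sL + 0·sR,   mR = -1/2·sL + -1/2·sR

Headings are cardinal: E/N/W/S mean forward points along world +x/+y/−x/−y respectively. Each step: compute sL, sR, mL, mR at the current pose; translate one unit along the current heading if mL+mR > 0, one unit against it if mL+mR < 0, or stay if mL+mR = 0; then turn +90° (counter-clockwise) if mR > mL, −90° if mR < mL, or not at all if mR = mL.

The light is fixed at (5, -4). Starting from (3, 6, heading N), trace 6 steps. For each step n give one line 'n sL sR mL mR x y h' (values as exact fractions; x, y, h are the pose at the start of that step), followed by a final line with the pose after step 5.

n=0: pose=(3,6,N); sL=60/73, sR=60/61; mL=-60/73, mR=-4020/4453; mL+mR=-7680/4453 → advance -1; mR−mL=-360/4453 → turn -1·90°
n=1: pose=(3,5,E); sL=24/29, sR=120/37; mL=-24/29, mR=-2184/1073; mL+mR=-3072/1073 → advance -1; mR−mL=-1296/1073 → turn -1·90°
n=2: pose=(2,5,S); sL=15/8, sR=6/5; mL=-15/8, mR=-123/80; mL+mR=-273/80 → advance -1; mR−mL=27/80 → turn +1·90°
n=3: pose=(2,6,E); sL=120/173, sR=120/53; mL=-120/173, mR=-13560/9169; mL+mR=-19920/9169 → advance -1; mR−mL=-7200/9169 → turn -1·90°
n=4: pose=(1,6,S); sL=60/41, sR=12/13; mL=-60/41, mR=-636/533; mL+mR=-1416/533 → advance -1; mR−mL=144/533 → turn +1·90°
n=5: pose=(1,7,E); sL=24/41, sR=120/73; mL=-24/41, mR=-3336/2993; mL+mR=-5088/2993 → advance -1; mR−mL=-1584/2993 → turn -1·90°

0 60/73 60/61 -60/73 -4020/4453 3 6 N
1 24/29 120/37 -24/29 -2184/1073 3 5 E
2 15/8 6/5 -15/8 -123/80 2 5 S
3 120/173 120/53 -120/173 -13560/9169 2 6 E
4 60/41 12/13 -60/41 -636/533 1 6 S
5 24/41 120/73 -24/41 -3336/2993 1 7 E
final 0 7 S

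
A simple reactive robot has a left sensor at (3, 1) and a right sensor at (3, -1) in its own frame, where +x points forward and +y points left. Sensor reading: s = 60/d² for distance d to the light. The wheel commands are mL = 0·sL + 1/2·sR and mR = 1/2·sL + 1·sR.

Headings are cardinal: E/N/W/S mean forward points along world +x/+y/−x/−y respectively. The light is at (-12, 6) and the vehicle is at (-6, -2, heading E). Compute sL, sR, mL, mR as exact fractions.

left sensor world pos  = (-3, -1); dL² = 130
right sensor world pos = (-3, -3); dR² = 162
sL = 60/130 = 6/13
sR = 60/162 = 10/27
mL = 0·sL + 1/2·sR = 5/27
mR = 1/2·sL + 1·sR = 211/351

6/13 10/27 5/27 211/351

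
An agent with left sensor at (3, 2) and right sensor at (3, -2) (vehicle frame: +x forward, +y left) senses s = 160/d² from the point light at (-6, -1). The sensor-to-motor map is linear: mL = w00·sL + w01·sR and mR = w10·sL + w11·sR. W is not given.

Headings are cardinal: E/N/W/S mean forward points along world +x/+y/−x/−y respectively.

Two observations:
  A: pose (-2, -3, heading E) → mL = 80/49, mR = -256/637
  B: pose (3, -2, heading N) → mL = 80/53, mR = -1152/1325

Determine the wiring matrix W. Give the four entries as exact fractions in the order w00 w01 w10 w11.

obs A: pose=(-2,-3,E) → sL=160/49, sR=32/13, mL=80/49, mR=-256/637
obs B: pose=(3,-2,N) → sL=160/53, sR=32/25, mL=80/53, mR=-1152/1325
sensor matrix S = [[160/49, 32/13], [160/53, 32/25]]; det S = -548864/168805
solve [mL_A; mL_B] = S·[w00; w01] and [mR_A; mR_B] = S·[w10; w11]:
  w00 = 1/2, w01 = 0, w10 = -1/2, w11 = 1/2

1/2 0 -1/2 1/2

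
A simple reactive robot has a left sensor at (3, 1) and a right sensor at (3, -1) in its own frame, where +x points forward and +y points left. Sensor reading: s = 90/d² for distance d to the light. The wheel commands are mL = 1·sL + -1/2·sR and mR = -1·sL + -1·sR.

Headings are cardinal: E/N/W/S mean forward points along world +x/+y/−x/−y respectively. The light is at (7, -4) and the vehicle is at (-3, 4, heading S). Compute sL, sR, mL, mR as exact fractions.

left sensor world pos  = (-2, 1); dL² = 106
right sensor world pos = (-4, 1); dR² = 146
sL = 90/106 = 45/53
sR = 90/146 = 45/73
mL = 1·sL + -1/2·sR = 4185/7738
mR = -1·sL + -1·sR = -5670/3869

45/53 45/73 4185/7738 -5670/3869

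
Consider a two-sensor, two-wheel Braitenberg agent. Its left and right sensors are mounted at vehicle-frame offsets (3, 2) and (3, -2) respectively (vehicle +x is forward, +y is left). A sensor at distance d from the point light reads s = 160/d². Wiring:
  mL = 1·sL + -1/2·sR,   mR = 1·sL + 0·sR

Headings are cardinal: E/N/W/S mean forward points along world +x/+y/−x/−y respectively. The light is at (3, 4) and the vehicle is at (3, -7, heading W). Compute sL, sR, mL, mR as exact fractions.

80/89 16/9 8/801 80/89

left sensor world pos  = (0, -9); dL² = 178
right sensor world pos = (0, -5); dR² = 90
sL = 160/178 = 80/89
sR = 160/90 = 16/9
mL = 1·sL + -1/2·sR = 8/801
mR = 1·sL + 0·sR = 80/89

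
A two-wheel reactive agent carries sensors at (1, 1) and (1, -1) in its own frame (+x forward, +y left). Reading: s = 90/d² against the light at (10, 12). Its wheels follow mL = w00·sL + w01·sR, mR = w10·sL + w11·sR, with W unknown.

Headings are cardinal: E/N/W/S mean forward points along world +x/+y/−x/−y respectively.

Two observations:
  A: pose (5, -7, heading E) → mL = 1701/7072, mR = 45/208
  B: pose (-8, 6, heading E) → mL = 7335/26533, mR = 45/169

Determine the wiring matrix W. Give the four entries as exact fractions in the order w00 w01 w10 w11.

obs A: pose=(5,-7,E) → sL=9/34, sR=45/208, mL=1701/7072, mR=45/208
obs B: pose=(-8,6,E) → sL=45/157, sR=45/169, mL=7335/26533, mR=45/169
sensor matrix S = [[9/34, 45/208], [45/157, 45/169]]; det S = 61155/7216976
solve [mL_A; mL_B] = S·[w00; w01] and [mR_A; mR_B] = S·[w10; w11]:
  w00 = 1/2, w01 = 1/2, w10 = 0, w11 = 1

1/2 1/2 0 1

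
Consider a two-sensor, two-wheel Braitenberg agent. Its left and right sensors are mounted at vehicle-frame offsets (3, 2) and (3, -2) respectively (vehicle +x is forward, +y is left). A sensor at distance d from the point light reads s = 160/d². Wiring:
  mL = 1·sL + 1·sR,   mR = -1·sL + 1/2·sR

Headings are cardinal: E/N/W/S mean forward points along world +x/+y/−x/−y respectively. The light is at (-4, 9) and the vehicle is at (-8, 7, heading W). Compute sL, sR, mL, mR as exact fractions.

32/13 160/49 3648/637 -528/637

left sensor world pos  = (-11, 5); dL² = 65
right sensor world pos = (-11, 9); dR² = 49
sL = 160/65 = 32/13
sR = 160/49 = 160/49
mL = 1·sL + 1·sR = 3648/637
mR = -1·sL + 1/2·sR = -528/637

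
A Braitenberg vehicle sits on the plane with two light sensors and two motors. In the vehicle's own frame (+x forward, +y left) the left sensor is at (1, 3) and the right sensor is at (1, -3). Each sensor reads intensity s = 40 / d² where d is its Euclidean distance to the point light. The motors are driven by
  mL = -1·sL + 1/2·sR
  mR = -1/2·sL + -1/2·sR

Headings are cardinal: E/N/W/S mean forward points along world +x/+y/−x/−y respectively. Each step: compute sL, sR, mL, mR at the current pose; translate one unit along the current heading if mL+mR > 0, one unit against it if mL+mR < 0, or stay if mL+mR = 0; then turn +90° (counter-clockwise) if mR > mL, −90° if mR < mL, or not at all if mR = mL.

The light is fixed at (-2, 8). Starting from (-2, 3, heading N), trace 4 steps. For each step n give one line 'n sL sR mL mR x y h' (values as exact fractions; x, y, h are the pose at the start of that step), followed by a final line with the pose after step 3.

0 8/5 8/5 -4/5 -8/5 -2 3 N
1 4 20/41 -154/41 -92/41 -2 2 E
2 40/41 40/29 -340/1189 -1400/1189 -3 2 N
3 5/2 2/5 -23/10 -29/20 -3 1 E
final -4 1 N

n=0: pose=(-2,3,N); sL=8/5, sR=8/5; mL=-4/5, mR=-8/5; mL+mR=-12/5 → advance -1; mR−mL=-4/5 → turn -1·90°
n=1: pose=(-2,2,E); sL=4, sR=20/41; mL=-154/41, mR=-92/41; mL+mR=-6 → advance -1; mR−mL=62/41 → turn +1·90°
n=2: pose=(-3,2,N); sL=40/41, sR=40/29; mL=-340/1189, mR=-1400/1189; mL+mR=-60/41 → advance -1; mR−mL=-1060/1189 → turn -1·90°
n=3: pose=(-3,1,E); sL=5/2, sR=2/5; mL=-23/10, mR=-29/20; mL+mR=-15/4 → advance -1; mR−mL=17/20 → turn +1·90°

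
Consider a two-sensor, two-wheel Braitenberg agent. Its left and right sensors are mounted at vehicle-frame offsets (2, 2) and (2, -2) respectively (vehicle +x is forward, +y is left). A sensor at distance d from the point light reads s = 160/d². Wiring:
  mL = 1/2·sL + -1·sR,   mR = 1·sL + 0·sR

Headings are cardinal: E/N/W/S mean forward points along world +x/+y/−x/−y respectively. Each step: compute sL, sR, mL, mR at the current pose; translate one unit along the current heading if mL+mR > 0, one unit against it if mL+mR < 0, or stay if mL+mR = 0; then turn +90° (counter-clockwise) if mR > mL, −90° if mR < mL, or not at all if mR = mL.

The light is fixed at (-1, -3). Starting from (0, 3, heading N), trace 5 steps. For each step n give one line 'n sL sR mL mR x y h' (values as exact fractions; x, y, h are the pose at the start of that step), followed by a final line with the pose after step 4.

0 32/13 160/73 -912/949 32/13 0 3 N
1 80/13 80/41 600/533 80/13 0 4 W
2 160/29 160/29 -80/29 160/29 -1 4 S
3 40/17 8 -116/17 40/17 -1 3 E
4 160/73 32/13 -1296/949 160/73 -2 3 N
final -2 4 W

n=0: pose=(0,3,N); sL=32/13, sR=160/73; mL=-912/949, mR=32/13; mL+mR=1424/949 → advance +1; mR−mL=3248/949 → turn +1·90°
n=1: pose=(0,4,W); sL=80/13, sR=80/41; mL=600/533, mR=80/13; mL+mR=3880/533 → advance +1; mR−mL=2680/533 → turn +1·90°
n=2: pose=(-1,4,S); sL=160/29, sR=160/29; mL=-80/29, mR=160/29; mL+mR=80/29 → advance +1; mR−mL=240/29 → turn +1·90°
n=3: pose=(-1,3,E); sL=40/17, sR=8; mL=-116/17, mR=40/17; mL+mR=-76/17 → advance -1; mR−mL=156/17 → turn +1·90°
n=4: pose=(-2,3,N); sL=160/73, sR=32/13; mL=-1296/949, mR=160/73; mL+mR=784/949 → advance +1; mR−mL=3376/949 → turn +1·90°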